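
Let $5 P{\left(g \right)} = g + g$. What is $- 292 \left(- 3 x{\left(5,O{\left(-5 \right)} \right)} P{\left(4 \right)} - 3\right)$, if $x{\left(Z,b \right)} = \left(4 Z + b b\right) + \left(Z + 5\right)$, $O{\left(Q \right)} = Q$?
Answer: $77964$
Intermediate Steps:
$P{\left(g \right)} = \frac{2 g}{5}$ ($P{\left(g \right)} = \frac{g + g}{5} = \frac{2 g}{5}$)
$x{\left(Z,b \right)} = 5 + b^{2} + 5 Z$ ($x{\left(Z,b \right)} = \left(4 Z + b^{2}\right) + \left(5 + Z\right) = \left(b^{2} + 4 Z\right) + \left(5 + Z\right) = 5 + b^{2} + 5 Z$)
$- 292 \left(- 3 x{\left(5,O{\left(-5 \right)} \right)} P{\left(4 \right)} - 3\right) = - 292 \left(- 3 \left(5 + \left(-5\right)^{2} + 5 \cdot 5\right) \frac{2}{5} \cdot 4 - 3\right) = - 292 \left(- 3 \left(5 + 25 + 25\right) \frac{8}{5} - 3\right) = - 292 \left(\left(-3\right) 55 \cdot \frac{8}{5} - 3\right) = - 292 \left(\left(-165\right) \frac{8}{5} - 3\right) = - 292 \left(-264 - 3\right) = \left(-292\right) \left(-267\right) = 77964$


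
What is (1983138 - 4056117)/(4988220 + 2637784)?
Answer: -2072979/7626004 ≈ -0.27183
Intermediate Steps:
(1983138 - 4056117)/(4988220 + 2637784) = -2072979/7626004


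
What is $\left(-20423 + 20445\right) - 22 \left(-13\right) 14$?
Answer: $4026$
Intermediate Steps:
$\left(-20423 + 20445\right) - 22 \left(-13\right) 14 = 22 - \left(-286\right) 14 = 22 - -4004 = 22 + 4004 = 4026$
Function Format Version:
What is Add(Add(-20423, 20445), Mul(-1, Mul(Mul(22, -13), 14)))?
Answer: 4026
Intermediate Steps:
Add(Add(-20423, 20445), Mul(-1, Mul(Mul(22, -13), 14))) = Add(22, Mul(-1, Mul(-286, 14))) = Add(22, Mul(-1, -4004)) = Add(22, 4004) = 4026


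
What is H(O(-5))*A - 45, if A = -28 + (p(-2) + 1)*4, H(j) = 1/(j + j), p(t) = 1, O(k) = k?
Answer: -43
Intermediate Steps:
H(j) = 1/(2*j)
A = -20 (A = -28 + (1 + 1)*4 = -28 + 2*4 = -28 + 8 = -20)
H(O(-5))*A - 45 = ((½)/(-5))*(-20) - 45 = ((½)*(-⅕))*(-20) - 45 = -⅒*(-20) - 45 = 2 - 45 = -43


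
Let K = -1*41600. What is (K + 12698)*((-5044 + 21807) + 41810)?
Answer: -1692876846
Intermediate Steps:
K = -41600
(K + 12698)*((-5044 + 21807) + 41810) = (-41600 + 12698)*((-5044 + 21807) + 41810) = -28902*(16763 + 41810) = -28902*58573 = -1692876846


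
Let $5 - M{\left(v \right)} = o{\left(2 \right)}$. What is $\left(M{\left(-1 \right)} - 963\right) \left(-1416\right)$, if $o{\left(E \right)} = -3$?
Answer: $1352280$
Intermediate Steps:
$M{\left(v \right)} = 8$ ($M{\left(v \right)} = 5 - -3 = 5 + 3 = 8$)
$\left(M{\left(-1 \right)} - 963\right) \left(-1416\right) = \left(8 - 963\right) \left(-1416\right) = \left(-955\right) \left(-1416\right) = 1352280$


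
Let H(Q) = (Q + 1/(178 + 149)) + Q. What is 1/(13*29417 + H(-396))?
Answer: 327/124792684 ≈ 2.6203e-6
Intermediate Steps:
H(Q) = 1/327 + 2*Q (H(Q) = (Q + 1/327) + Q = (1/327 + Q) + Q = 1/327 + 2*Q)
1/(13*29417 + H(-396)) = 1/(13*29417 + (1/327 + 2*(-396))) = 1/(382421 + (1/327 - 792)) = 1/(382421 - 258983/327) = 1/(124792684/327) = 327/124792684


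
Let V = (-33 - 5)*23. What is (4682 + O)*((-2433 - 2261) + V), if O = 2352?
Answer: -39165312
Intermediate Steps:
V = -874 (V = -38*23 = -874)
(4682 + O)*((-2433 - 2261) + V) = (4682 + 2352)*((-2433 - 2261) - 874) = 7034*(-4694 - 874) = 7034*(-5568) = -39165312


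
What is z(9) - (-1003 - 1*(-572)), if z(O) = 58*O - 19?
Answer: 934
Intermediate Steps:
z(O) = -19 + 58*O
z(9) - (-1003 - 1*(-572)) = (-19 + 58*9) - (-1003 - 1*(-572)) = (-19 + 522) - (-1003 + 572) = 503 - 1*(-431) = 503 + 431 = 934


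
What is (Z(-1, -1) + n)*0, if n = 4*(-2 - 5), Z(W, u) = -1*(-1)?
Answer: 0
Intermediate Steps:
Z(W, u) = 1
n = -28 (n = 4*(-7) = -28)
(Z(-1, -1) + n)*0 = (1 - 28)*0 = -27*0 = 0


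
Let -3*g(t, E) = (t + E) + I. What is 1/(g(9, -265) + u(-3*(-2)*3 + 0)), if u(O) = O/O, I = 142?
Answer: 1/39 ≈ 0.025641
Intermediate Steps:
u(O) = 1
g(t, E) = -142/3 - E/3 - t/3 (g(t, E) = -((t + E) + 142)/3 = -((E + t) + 142)/3 = -(142 + E + t)/3 = -142/3 - E/3 - t/3)
1/(g(9, -265) + u(-3*(-2)*3 + 0)) = 1/((-142/3 - 1/3*(-265) - 1/3*9) + 1) = 1/((-142/3 + 265/3 - 3) + 1) = 1/(38 + 1) = 1/39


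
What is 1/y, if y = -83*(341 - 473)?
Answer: 1/10956 ≈ 9.1274e-5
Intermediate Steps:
y = 10956 (y = -83*(-132) = 10956)
1/y = 1/10956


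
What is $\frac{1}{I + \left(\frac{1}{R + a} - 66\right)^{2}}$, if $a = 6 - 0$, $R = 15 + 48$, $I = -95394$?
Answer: $- \frac{4761}{433441025} \approx -1.0984 \cdot 10^{-5}$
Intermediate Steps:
$R = 63$
$a = 6$ ($a = 6 + 0 = 6$)
$\frac{1}{I + \left(\frac{1}{R + a} - 66\right)^{2}} = \frac{1}{-95394 + \left(\frac{1}{63 + 6} - 66\right)^{2}} = \frac{1}{-95394 + \left(\frac{1}{69} - 66\right)^{2}} = \frac{1}{-95394 + \left(- \frac{4553}{69}\right)^{2}} = \frac{1}{-95394 + \frac{20729809}{4761}} = \frac{1}{- \frac{433441025}{4761}} = - \frac{4761}{433441025}$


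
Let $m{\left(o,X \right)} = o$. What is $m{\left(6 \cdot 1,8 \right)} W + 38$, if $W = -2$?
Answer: $26$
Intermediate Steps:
$m{\left(6 \cdot 1,8 \right)} W + 38 = 6 \cdot 1 \left(-2\right) + 38 = 6 \left(-2\right) + 38 = -12 + 38 = 26$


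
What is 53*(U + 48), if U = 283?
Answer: 17543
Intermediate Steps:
53*(U + 48) = 53*(283 + 48) = 53*331 = 17543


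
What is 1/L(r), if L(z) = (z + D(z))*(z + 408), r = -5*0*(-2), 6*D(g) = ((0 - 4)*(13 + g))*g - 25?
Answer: -1/1700 ≈ -0.00058824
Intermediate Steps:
D(g) = -25/6 + g*(-52 - 4*g)/6 (D(g) = (((0 - 4)*(13 + g))*g - 25)/6 = ((-4*(13 + g))*g - 25)/6 = ((-52 - 4*g)*g - 25)/6 = (g*(-52 - 4*g) - 25)/6 = (-25 + g*(-52 - 4*g))/6 = -25/6 + g*(-52 - 4*g)/6)
r = 0 (r = 0*(-2) = 0)
L(z) = (408 + z)*(-25/6 - 23*z/3 - 2*z²/3) (L(z) = (z + (-25/6 - 26*z/3 - 2*z²/3))*(z + 408) = (-25/6 - 23*z/3 - 2*z²/3)*(408 + z) = (408 + z)*(-25/6 - 23*z/3 - 2*z²/3))
1/L(r) = 1/(-1700 - 18793/6*0 - 839/3*0² - ⅔*0³) = 1/(-1700 + 0 - 839/3*0 - ⅔*0) = 1/(-1700 + 0 + 0 + 0) = 1/(-1700) = -1/1700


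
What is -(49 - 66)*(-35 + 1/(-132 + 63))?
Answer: -41072/69 ≈ -595.25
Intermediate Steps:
-(49 - 66)*(-35 + 1/(-132 + 63)) = -(-17)*(-35 + 1/(-69)) = -(-17)*(-35 - 1/69) = -(-17)*(-2416)/69 = -1*41072/69 = -41072/69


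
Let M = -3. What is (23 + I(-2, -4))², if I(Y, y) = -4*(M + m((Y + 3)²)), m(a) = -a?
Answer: 1521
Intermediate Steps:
I(Y, y) = 12 + 4*(3 + Y)² (I(Y, y) = -4*(-3 - (Y + 3)²) = -4*(-3 - (3 + Y)²) = 12 + 4*(3 + Y)²)
(23 + I(-2, -4))² = (23 + (12 + 4*(3 - 2)²))² = (23 + (12 + 4*1²))² = (23 + (12 + 4*1))² = (23 + (12 + 4))² = (23 + 16)² = 39² = 1521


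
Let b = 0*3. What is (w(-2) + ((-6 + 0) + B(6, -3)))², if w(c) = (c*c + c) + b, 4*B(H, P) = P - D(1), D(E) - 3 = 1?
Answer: 529/16 ≈ 33.063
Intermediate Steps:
D(E) = 4 (D(E) = 3 + 1 = 4)
B(H, P) = -1 + P/4 (B(H, P) = (P - 1*4)/4 = (P - 4)/4 = (-4 + P)/4 = -1 + P/4)
b = 0
w(c) = c + c² (w(c) = (c*c + c) + 0 = (c² + c) + 0 = (c + c²) + 0 = c + c²)
(w(-2) + ((-6 + 0) + B(6, -3)))² = (-2*(1 - 2) + ((-6 + 0) + (-1 + (¼)*(-3))))² = (-2*(-1) + (-6 + (-1 - ¾)))² = (2 + (-6 - 7/4))² = (2 - 31/4)² = (-23/4)² = 529/16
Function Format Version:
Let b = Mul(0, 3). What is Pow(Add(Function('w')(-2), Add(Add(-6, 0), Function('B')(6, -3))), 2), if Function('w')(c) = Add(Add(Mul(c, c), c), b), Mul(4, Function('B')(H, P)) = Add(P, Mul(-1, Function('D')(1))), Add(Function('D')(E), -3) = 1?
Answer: Rational(529, 16) ≈ 33.063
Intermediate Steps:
Function('D')(E) = 4 (Function('D')(E) = Add(3, 1) = 4)
Function('B')(H, P) = Add(-1, Mul(Rational(1, 4), P)) (Function('B')(H, P) = Mul(Rational(1, 4), Add(P, Mul(-1, 4))) = Mul(Rational(1, 4), Add(P, -4)) = Mul(Rational(1, 4), Add(-4, P)) = Add(-1, Mul(Rational(1, 4), P)))
b = 0
Function('w')(c) = Add(c, Pow(c, 2)) (Function('w')(c) = Add(Add(Mul(c, c), c), 0) = Add(Add(Pow(c, 2), c), 0) = Add(Add(c, Pow(c, 2)), 0) = Add(c, Pow(c, 2)))
Pow(Add(Function('w')(-2), Add(Add(-6, 0), Function('B')(6, -3))), 2) = Pow(Add(Mul(-2, Add(1, -2)), Add(Add(-6, 0), Add(-1, Mul(Rational(1, 4), -3)))), 2) = Pow(Add(Mul(-2, -1), Add(-6, Add(-1, Rational(-3, 4)))), 2) = Pow(Add(2, Add(-6, Rational(-7, 4))), 2) = Pow(Add(2, Rational(-31, 4)), 2) = Pow(Rational(-23, 4), 2) = Rational(529, 16)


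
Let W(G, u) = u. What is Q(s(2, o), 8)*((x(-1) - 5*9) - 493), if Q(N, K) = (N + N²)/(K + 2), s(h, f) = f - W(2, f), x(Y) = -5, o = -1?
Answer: 0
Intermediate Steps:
s(h, f) = 0 (s(h, f) = f - f = 0)
Q(N, K) = (N + N²)/(2 + K)
Q(s(2, o), 8)*((x(-1) - 5*9) - 493) = (0*(1 + 0)/(2 + 8))*((-5 - 5*9) - 493) = (0*1/10)*((-5 - 45) - 493) = (0*(⅒)*1)*(-50 - 493) = 0*(-543) = 0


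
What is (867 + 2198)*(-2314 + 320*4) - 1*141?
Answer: -3169351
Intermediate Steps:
(867 + 2198)*(-2314 + 320*4) - 1*141 = 3065*(-2314 + 1280) - 141 = 3065*(-1034) - 141 = -3169210 - 141 = -3169351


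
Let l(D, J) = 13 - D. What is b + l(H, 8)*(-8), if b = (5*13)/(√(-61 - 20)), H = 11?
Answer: -16 - 65*I/9 ≈ -16.0 - 7.2222*I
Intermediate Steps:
b = -65*I/9 (b = 65/(√(-81)) = 65/((9*I)) = 65*(-I/9) = -65*I/9 ≈ -7.2222*I)
b + l(H, 8)*(-8) = -65*I/9 + (13 - 1*11)*(-8) = -65*I/9 + (13 - 11)*(-1*8) = -65*I/9 + 2*(-8) = -65*I/9 - 16 = -16 - 65*I/9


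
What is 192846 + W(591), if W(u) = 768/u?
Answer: 37990918/197 ≈ 1.9285e+5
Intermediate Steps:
192846 + W(591) = 192846 + 768/591 = 192846 + 768*(1/591) = 192846 + 256/197 = 37990918/197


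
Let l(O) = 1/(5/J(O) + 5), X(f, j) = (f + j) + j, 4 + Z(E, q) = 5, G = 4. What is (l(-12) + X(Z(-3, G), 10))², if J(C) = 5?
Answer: 16129/36 ≈ 448.03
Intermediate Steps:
Z(E, q) = 1 (Z(E, q) = -4 + 5 = 1)
X(f, j) = f + 2*j
l(O) = ⅙ (l(O) = 1/(5/5 + 5) = 1/(5*(⅕) + 5) = 1/(1 + 5) = 1/6 = ⅙)
(l(-12) + X(Z(-3, G), 10))² = (⅙ + (1 + 2*10))² = (⅙ + (1 + 20))² = (⅙ + 21)² = (127/6)² = 16129/36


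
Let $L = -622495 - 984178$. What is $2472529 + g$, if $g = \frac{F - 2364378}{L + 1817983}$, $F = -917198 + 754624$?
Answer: $\frac{261233788019}{105655} \approx 2.4725 \cdot 10^{6}$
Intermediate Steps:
$F = -162574$
$L = -1606673$
$g = - \frac{1263476}{105655}$ ($g = \frac{-162574 - 2364378}{-1606673 + 1817983} = - \frac{2526952}{211310} = \left(-2526952\right) \frac{1}{211310} = - \frac{1263476}{105655} \approx -11.959$)
$2472529 + g = 2472529 - \frac{1263476}{105655} = \frac{261233788019}{105655}$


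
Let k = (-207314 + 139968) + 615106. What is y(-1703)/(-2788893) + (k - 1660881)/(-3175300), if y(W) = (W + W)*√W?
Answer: 1113121/3175300 + 3406*I*√1703/2788893 ≈ 0.35056 + 0.050399*I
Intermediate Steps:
y(W) = 2*W^(3/2) (y(W) = (2*W)*√W = 2*W^(3/2))
k = 547760 (k = -67346 + 615106 = 547760)
y(-1703)/(-2788893) + (k - 1660881)/(-3175300) = (2*(-1703)^(3/2))/(-2788893) + (547760 - 1660881)/(-3175300) = (2*(-1703*I*√1703))*(-1/2788893) - 1113121*(-1/3175300) = -3406*I*√1703*(-1/2788893) + 1113121/3175300 = 3406*I*√1703/2788893 + 1113121/3175300 = 1113121/3175300 + 3406*I*√1703/2788893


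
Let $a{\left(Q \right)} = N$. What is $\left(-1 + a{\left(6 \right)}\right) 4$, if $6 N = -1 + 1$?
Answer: $-4$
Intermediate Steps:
$N = 0$ ($N = \frac{-1 + 1}{6} = \frac{1}{6} \cdot 0 = 0$)
$a{\left(Q \right)} = 0$
$\left(-1 + a{\left(6 \right)}\right) 4 = \left(-1 + 0\right) 4 = \left(-1\right) 4 = -4$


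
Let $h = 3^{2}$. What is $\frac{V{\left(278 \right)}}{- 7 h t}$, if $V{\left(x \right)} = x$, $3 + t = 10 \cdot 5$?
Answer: $- \frac{278}{2961} \approx -0.093887$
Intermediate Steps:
$h = 9$
$t = 47$ ($t = -3 + 10 \cdot 5 = -3 + 50 = 47$)
$\frac{V{\left(278 \right)}}{- 7 h t} = \frac{278}{\left(-7\right) 9 \cdot 47} = \frac{278}{\left(-63\right) 47} = \frac{278}{-2961} = 278 \left(- \frac{1}{2961}\right) = - \frac{278}{2961}$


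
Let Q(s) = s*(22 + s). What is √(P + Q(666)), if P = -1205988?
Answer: 22*I*√1545 ≈ 864.74*I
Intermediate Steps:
√(P + Q(666)) = √(-1205988 + 666*(22 + 666)) = √(-1205988 + 666*688) = √(-1205988 + 458208) = √(-747780) = 22*I*√1545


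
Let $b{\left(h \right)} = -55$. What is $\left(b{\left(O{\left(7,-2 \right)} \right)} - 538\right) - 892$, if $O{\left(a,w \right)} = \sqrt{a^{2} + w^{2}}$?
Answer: $-1485$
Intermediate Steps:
$\left(b{\left(O{\left(7,-2 \right)} \right)} - 538\right) - 892 = \left(-55 - 538\right) - 892 = -593 - 892 = -1485$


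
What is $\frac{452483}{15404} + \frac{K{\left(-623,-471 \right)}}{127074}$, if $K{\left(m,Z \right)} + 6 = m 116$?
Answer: $\frac{28192758023}{978723948} \approx 28.806$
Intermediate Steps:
$K{\left(m,Z \right)} = -6 + 116 m$ ($K{\left(m,Z \right)} = -6 + m 116 = -6 + 116 m$)
$\frac{452483}{15404} + \frac{K{\left(-623,-471 \right)}}{127074} = \frac{452483}{15404} + \frac{-6 + 116 \left(-623\right)}{127074} = 452483 \cdot \frac{1}{15404} + \left(-6 - 72268\right) \frac{1}{127074} = \frac{452483}{15404} - \frac{36137}{63537} = \frac{28192758023}{978723948}$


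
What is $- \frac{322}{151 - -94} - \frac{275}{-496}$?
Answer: $- \frac{13191}{17360} \approx -0.75985$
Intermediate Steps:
$- \frac{322}{151 - -94} - \frac{275}{-496} = - \frac{322}{151 + 94} - - \frac{275}{496} = - \frac{322}{245} + \frac{275}{496} = \left(-322\right) \frac{1}{245} + \frac{275}{496} = - \frac{46}{35} + \frac{275}{496} = - \frac{13191}{17360}$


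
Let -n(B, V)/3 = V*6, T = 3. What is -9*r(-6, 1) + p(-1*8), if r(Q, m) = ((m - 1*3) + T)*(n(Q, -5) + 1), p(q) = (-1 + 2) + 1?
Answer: -817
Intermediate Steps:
n(B, V) = -18*V (n(B, V) = -3*V*6 = -18*V)
p(q) = 2 (p(q) = 1 + 1 = 2)
r(Q, m) = 91*m (r(Q, m) = ((m - 1*3) + 3)*(-18*(-5) + 1) = ((m - 3) + 3)*(90 + 1) = ((-3 + m) + 3)*91 = m*91 = 91*m)
-9*r(-6, 1) + p(-1*8) = -819 + 2 = -817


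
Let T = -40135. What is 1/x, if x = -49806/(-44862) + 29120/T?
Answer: 60017879/23086079 ≈ 2.5997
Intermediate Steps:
x = 23086079/60017879 (x = -49806/(-44862) + 29120/(-40135) = -49806*(-1/44862) + 29120*(-1/40135) = 8301/7477 - 5824/8027 = 23086079/60017879 ≈ 0.38465)
1/x = 1/(23086079/60017879) = 60017879/23086079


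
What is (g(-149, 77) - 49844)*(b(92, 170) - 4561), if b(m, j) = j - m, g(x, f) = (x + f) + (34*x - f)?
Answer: 246829497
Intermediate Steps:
g(x, f) = 35*x (g(x, f) = (f + x) + (-f + 34*x) = 35*x)
(g(-149, 77) - 49844)*(b(92, 170) - 4561) = (35*(-149) - 49844)*((170 - 1*92) - 4561) = (-5215 - 49844)*((170 - 92) - 4561) = -55059*(78 - 4561) = -55059*(-4483) = 246829497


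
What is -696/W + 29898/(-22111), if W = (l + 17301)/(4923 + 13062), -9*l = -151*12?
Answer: -831897161766/1160982277 ≈ -716.55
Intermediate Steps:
l = 604/3 (l = -(-151)*12/9 = -⅑*(-1812) = 604/3 ≈ 201.33)
W = 52507/53955 (W = (604/3 + 17301)/(4923 + 13062) = (52507/3)/17985 = (52507/3)*(1/17985) = 52507/53955 ≈ 0.97316)
-696/W + 29898/(-22111) = -696/52507/53955 + 29898/(-22111) = -696*53955/52507 + 29898*(-1/22111) = -37552680/52507 - 29898/22111 = -831897161766/1160982277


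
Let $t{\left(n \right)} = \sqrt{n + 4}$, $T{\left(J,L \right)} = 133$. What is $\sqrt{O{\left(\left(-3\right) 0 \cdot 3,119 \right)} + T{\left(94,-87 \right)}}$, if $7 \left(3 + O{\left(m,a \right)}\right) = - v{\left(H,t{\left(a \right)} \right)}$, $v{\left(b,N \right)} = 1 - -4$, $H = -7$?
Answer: $\frac{\sqrt{6335}}{7} \approx 11.37$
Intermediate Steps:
$t{\left(n \right)} = \sqrt{4 + n}$
$v{\left(b,N \right)} = 5$ ($v{\left(b,N \right)} = 1 + 4 = 5$)
$O{\left(m,a \right)} = - \frac{26}{7}$ ($O{\left(m,a \right)} = -3 + \frac{\left(-1\right) 5}{7} = -3 + \frac{1}{7} \left(-5\right) = -3 - \frac{5}{7} = - \frac{26}{7}$)
$\sqrt{O{\left(\left(-3\right) 0 \cdot 3,119 \right)} + T{\left(94,-87 \right)}} = \sqrt{- \frac{26}{7} + 133} = \sqrt{\frac{905}{7}} = \frac{\sqrt{6335}}{7}$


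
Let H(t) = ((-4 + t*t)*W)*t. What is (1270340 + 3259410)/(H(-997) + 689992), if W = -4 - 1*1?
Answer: 4529750/4955804917 ≈ 0.00091403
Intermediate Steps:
W = -5 (W = -4 - 1 = -5)
H(t) = t*(20 - 5*t**2) (H(t) = ((-4 + t*t)*(-5))*t = ((-4 + t**2)*(-5))*t = (20 - 5*t**2)*t = t*(20 - 5*t**2))
(1270340 + 3259410)/(H(-997) + 689992) = (1270340 + 3259410)/(5*(-997)*(4 - 1*(-997)**2) + 689992) = 4529750/(5*(-997)*(4 - 1*994009) + 689992) = 4529750/(5*(-997)*(4 - 994009) + 689992) = 4529750/(5*(-997)*(-994005) + 689992) = 4529750/(4955114925 + 689992) = 4529750/4955804917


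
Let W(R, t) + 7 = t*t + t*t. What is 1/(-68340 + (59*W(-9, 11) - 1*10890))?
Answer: -1/65365 ≈ -1.5299e-5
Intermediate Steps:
W(R, t) = -7 + 2*t² (W(R, t) = -7 + (t*t + t*t) = -7 + (t² + t²) = -7 + 2*t²)
1/(-68340 + (59*W(-9, 11) - 1*10890)) = 1/(-68340 + (59*(-7 + 2*11²) - 1*10890)) = 1/(-68340 + (59*(-7 + 2*121) - 10890)) = 1/(-68340 + (59*(-7 + 242) - 10890)) = 1/(-68340 + (59*235 - 10890)) = 1/(-68340 + (13865 - 10890)) = 1/(-68340 + 2975) = 1/(-65365) = -1/65365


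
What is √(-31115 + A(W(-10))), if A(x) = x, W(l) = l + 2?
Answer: I*√31123 ≈ 176.42*I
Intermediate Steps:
W(l) = 2 + l
√(-31115 + A(W(-10))) = √(-31115 + (2 - 10)) = √(-31115 - 8) = √(-31123) = I*√31123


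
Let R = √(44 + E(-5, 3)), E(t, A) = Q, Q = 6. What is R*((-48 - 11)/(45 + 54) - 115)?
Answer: -57220*√2/99 ≈ -817.39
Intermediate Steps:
E(t, A) = 6
R = 5*√2 (R = √(44 + 6) = √50 = 5*√2 ≈ 7.0711)
R*((-48 - 11)/(45 + 54) - 115) = (5*√2)*((-48 - 11)/(45 + 54) - 115) = (5*√2)*(-59/99 - 115) = (5*√2)*(-11444/99) = -57220*√2/99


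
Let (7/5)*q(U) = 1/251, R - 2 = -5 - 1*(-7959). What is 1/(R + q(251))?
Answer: 1757/13978697 ≈ 0.00012569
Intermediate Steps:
R = 7956 (R = 2 + (-5 - 1*(-7959)) = 2 + (-5 + 7959) = 2 + 7954 = 7956)
q(U) = 5/1757 (q(U) = (5/7)/251 = (5/7)*(1/251) = 5/1757)
1/(R + q(251)) = 1/(7956 + 5/1757) = 1/(13978697/1757) = 1757/13978697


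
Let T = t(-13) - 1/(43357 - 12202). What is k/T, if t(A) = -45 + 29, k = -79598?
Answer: 2479875690/498481 ≈ 4974.9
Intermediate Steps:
t(A) = -16
T = -498481/31155 (T = -16 - 1/(43357 - 12202) = -16 - 1/31155 = -498481/31155 ≈ -16.000)
k/T = -79598/(-498481/31155) = -79598*(-31155/498481) = 2479875690/498481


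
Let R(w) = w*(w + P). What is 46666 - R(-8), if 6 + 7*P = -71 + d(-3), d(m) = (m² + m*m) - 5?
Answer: 325702/7 ≈ 46529.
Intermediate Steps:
d(m) = -5 + 2*m² (d(m) = (m² + m²) - 5 = 2*m² - 5 = -5 + 2*m²)
P = -64/7 (P = -6/7 + (-71 + (-5 + 2*(-3)²))/7 = -6/7 + (-71 + (-5 + 2*9))/7 = -6/7 + (-71 + (-5 + 18))/7 = -6/7 + (-71 + 13)/7 = -6/7 + (⅐)*(-58) = -6/7 - 58/7 = -64/7 ≈ -9.1429)
R(w) = w*(-64/7 + w) (R(w) = w*(w - 64/7) = w*(-64/7 + w))
46666 - R(-8) = 46666 - (-8)*(-64 + 7*(-8))/7 = 46666 - (-8)*(-64 - 56)/7 = 46666 - (-8)*(-120)/7 = 46666 - 1*960/7 = 46666 - 960/7 = 325702/7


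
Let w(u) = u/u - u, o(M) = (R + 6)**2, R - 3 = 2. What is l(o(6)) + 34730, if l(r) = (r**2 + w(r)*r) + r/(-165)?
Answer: 522754/15 ≈ 34850.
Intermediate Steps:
R = 5 (R = 3 + 2 = 5)
o(M) = 121 (o(M) = (5 + 6)**2 = 11**2 = 121)
w(u) = 1 - u
l(r) = r**2 - r/165 + r*(1 - r) (l(r) = (r**2 + (1 - r)*r) + r/(-165) = (r**2 + r*(1 - r)) + r*(-1/165) = (r**2 + r*(1 - r)) - r/165 = r**2 - r/165 + r*(1 - r))
l(o(6)) + 34730 = (164/165)*121 + 34730 = 1804/15 + 34730 = 522754/15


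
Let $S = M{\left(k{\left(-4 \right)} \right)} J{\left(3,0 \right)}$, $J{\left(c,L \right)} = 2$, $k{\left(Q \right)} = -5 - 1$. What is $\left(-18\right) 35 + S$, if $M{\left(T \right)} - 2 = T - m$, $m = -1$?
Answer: $-636$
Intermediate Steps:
$k{\left(Q \right)} = -6$
$M{\left(T \right)} = 3 + T$ ($M{\left(T \right)} = 2 + \left(T - -1\right) = 2 + \left(T + 1\right) = 2 + \left(1 + T\right) = 3 + T$)
$S = -6$ ($S = \left(3 - 6\right) 2 = \left(-3\right) 2 = -6$)
$\left(-18\right) 35 + S = \left(-18\right) 35 - 6 = -630 - 6 = -636$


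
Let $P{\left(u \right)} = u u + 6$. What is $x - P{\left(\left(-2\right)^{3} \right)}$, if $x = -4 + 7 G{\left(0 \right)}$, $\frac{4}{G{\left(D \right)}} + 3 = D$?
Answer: $- \frac{250}{3} \approx -83.333$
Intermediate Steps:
$G{\left(D \right)} = \frac{4}{-3 + D}$
$P{\left(u \right)} = 6 + u^{2}$ ($P{\left(u \right)} = u^{2} + 6 = 6 + u^{2}$)
$x = - \frac{40}{3}$ ($x = -4 + 7 \frac{4}{-3 + 0} = -4 + 7 \frac{4}{-3} = -4 + 7 \cdot 4 \left(- \frac{1}{3}\right) = -4 + 7 \left(- \frac{4}{3}\right) = -4 - \frac{28}{3} = - \frac{40}{3} \approx -13.333$)
$x - P{\left(\left(-2\right)^{3} \right)} = - \frac{40}{3} - \left(6 + \left(\left(-2\right)^{3}\right)^{2}\right) = - \frac{40}{3} - \left(6 + \left(-8\right)^{2}\right) = - \frac{40}{3} - \left(6 + 64\right) = - \frac{40}{3} - 70 = - \frac{250}{3}$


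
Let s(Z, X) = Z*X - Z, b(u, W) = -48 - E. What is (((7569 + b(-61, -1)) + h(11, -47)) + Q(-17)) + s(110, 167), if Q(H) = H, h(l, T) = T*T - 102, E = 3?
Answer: 27868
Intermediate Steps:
h(l, T) = -102 + T**2 (h(l, T) = T**2 - 102 = -102 + T**2)
b(u, W) = -51 (b(u, W) = -48 - 1*3 = -48 - 3 = -51)
s(Z, X) = -Z + X*Z (s(Z, X) = X*Z - Z = -Z + X*Z)
(((7569 + b(-61, -1)) + h(11, -47)) + Q(-17)) + s(110, 167) = (((7569 - 51) + (-102 + (-47)**2)) - 17) + 110*(-1 + 167) = ((7518 + (-102 + 2209)) - 17) + 110*166 = ((7518 + 2107) - 17) + 18260 = (9625 - 17) + 18260 = 9608 + 18260 = 27868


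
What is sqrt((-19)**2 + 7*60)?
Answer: sqrt(781) ≈ 27.946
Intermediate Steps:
sqrt((-19)**2 + 7*60) = sqrt(361 + 420) = sqrt(781)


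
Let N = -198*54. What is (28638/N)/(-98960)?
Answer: 1591/58782240 ≈ 2.7066e-5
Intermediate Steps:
N = -10692
(28638/N)/(-98960) = (28638/(-10692))/(-98960) = (28638*(-1/10692))*(-1/98960) = -1591/594*(-1/98960) = 1591/58782240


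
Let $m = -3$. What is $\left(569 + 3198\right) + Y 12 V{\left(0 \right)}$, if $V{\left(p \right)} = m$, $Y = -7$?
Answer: $4019$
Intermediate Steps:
$V{\left(p \right)} = -3$
$\left(569 + 3198\right) + Y 12 V{\left(0 \right)} = \left(569 + 3198\right) + \left(-7\right) 12 \left(-3\right) = 3767 - -252 = 3767 + 252 = 4019$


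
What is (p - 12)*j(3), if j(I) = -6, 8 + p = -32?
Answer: 312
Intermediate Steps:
p = -40 (p = -8 - 32 = -40)
(p - 12)*j(3) = (-40 - 12)*(-6) = -52*(-6) = 312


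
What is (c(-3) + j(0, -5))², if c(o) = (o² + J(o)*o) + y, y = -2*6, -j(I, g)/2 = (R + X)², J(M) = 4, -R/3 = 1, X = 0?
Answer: 1089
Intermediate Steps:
R = -3 (R = -3*1 = -3)
j(I, g) = -18 (j(I, g) = -2*(-3 + 0)² = -2*(-3)² = -2*9 = -18)
y = -12
c(o) = -12 + o² + 4*o (c(o) = (o² + 4*o) - 12 = -12 + o² + 4*o)
(c(-3) + j(0, -5))² = ((-12 + (-3)² + 4*(-3)) - 18)² = ((-12 + 9 - 12) - 18)² = (-15 - 18)² = (-33)² = 1089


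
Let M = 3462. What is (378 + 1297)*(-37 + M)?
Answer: 5736875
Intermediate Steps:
(378 + 1297)*(-37 + M) = (378 + 1297)*(-37 + 3462) = 1675*3425 = 5736875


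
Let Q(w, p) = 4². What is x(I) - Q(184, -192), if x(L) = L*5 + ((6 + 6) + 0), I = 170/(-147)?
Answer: -1438/147 ≈ -9.7823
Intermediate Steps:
Q(w, p) = 16
I = -170/147 (I = 170*(-1/147) = -170/147 ≈ -1.1565)
x(L) = 12 + 5*L (x(L) = 5*L + (12 + 0) = 5*L + 12 = 12 + 5*L)
x(I) - Q(184, -192) = (12 + 5*(-170/147)) - 1*16 = (12 - 850/147) - 16 = 914/147 - 16 = -1438/147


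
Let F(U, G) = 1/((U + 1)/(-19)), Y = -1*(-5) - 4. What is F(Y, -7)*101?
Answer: -1919/2 ≈ -959.50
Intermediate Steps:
Y = 1 (Y = 5 - 4 = 1)
F(U, G) = 1/(-1/19 - U/19) (F(U, G) = 1/((1 + U)*(-1/19)) = 1/(-1/19 - U/19))
F(Y, -7)*101 = -19/(1 + 1)*101 = -19/2*101 = -1919/2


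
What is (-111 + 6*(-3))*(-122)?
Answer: 15738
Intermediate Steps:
(-111 + 6*(-3))*(-122) = (-111 - 18)*(-122) = -129*(-122) = 15738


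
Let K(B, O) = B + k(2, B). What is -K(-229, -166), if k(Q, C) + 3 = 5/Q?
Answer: 459/2 ≈ 229.50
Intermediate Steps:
k(Q, C) = -3 + 5/Q
K(B, O) = -½ + B (K(B, O) = B + (-3 + 5/2) = B - ½ = -½ + B)
-K(-229, -166) = -(-½ - 229) = -1*(-459/2) = 459/2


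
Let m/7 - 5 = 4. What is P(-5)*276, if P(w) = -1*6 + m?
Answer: 15732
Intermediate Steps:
m = 63 (m = 35 + 7*4 = 35 + 28 = 63)
P(w) = 57 (P(w) = -1*6 + 63 = -6 + 63 = 57)
P(-5)*276 = 57*276 = 15732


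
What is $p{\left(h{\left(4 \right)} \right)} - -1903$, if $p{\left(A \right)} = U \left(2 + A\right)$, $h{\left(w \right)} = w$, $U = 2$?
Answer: $1915$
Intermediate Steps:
$p{\left(A \right)} = 4 + 2 A$ ($p{\left(A \right)} = 2 \left(2 + A\right) = 4 + 2 A$)
$p{\left(h{\left(4 \right)} \right)} - -1903 = \left(4 + 2 \cdot 4\right) - -1903 = \left(4 + 8\right) + 1903 = 12 + 1903 = 1915$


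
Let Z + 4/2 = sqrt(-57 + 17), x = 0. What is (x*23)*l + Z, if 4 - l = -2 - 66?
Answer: -2 + 2*I*sqrt(10) ≈ -2.0 + 6.3246*I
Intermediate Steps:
Z = -2 + 2*I*sqrt(10) (Z = -2 + sqrt(-57 + 17) = -2 + sqrt(-40) = -2 + 2*I*sqrt(10) ≈ -2.0 + 6.3246*I)
l = 72 (l = 4 - (-2 - 66) = 4 - 1*(-68) = 4 + 68 = 72)
(x*23)*l + Z = (0*23)*72 + (-2 + 2*I*sqrt(10)) = 0*72 + (-2 + 2*I*sqrt(10)) = 0 + (-2 + 2*I*sqrt(10)) = -2 + 2*I*sqrt(10)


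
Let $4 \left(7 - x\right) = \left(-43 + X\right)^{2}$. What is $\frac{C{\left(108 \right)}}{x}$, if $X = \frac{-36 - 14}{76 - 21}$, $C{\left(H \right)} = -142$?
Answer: $\frac{68728}{229901} \approx 0.29895$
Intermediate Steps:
$X = - \frac{10}{11}$ ($X = - \frac{50}{55} = \left(-50\right) \frac{1}{55} = - \frac{10}{11} \approx -0.90909$)
$x = - \frac{229901}{484}$ ($x = 7 - \frac{\left(-43 - \frac{10}{11}\right)^{2}}{4} = 7 - \frac{\left(- \frac{483}{11}\right)^{2}}{4} = 7 - \frac{233289}{484} = - \frac{229901}{484} \approx -475.0$)
$\frac{C{\left(108 \right)}}{x} = - \frac{142}{- \frac{229901}{484}} = \left(-142\right) \left(- \frac{484}{229901}\right) = \frac{68728}{229901}$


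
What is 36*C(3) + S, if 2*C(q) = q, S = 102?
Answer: 156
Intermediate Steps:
C(q) = q/2
36*C(3) + S = 36*((½)*3) + 102 = 36*(3/2) + 102 = 54 + 102 = 156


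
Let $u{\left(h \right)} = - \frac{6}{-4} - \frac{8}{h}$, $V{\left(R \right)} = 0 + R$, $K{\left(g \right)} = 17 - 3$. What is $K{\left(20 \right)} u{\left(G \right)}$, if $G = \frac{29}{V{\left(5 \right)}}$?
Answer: $\frac{49}{29} \approx 1.6897$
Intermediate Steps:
$K{\left(g \right)} = 14$
$V{\left(R \right)} = R$
$G = \frac{29}{5} \approx 5.8$
$u{\left(h \right)} = \frac{3}{2} - \frac{8}{h}$ ($u{\left(h \right)} = \left(-6\right) \left(- \frac{1}{4}\right) - \frac{8}{h} = \frac{3}{2} - \frac{8}{h}$)
$K{\left(20 \right)} u{\left(G \right)} = 14 \left(\frac{3}{2} - \frac{8}{\frac{29}{5}}\right) = 14 \left(\frac{3}{2} - \frac{40}{29}\right) = 14 \cdot \frac{7}{58} = \frac{49}{29}$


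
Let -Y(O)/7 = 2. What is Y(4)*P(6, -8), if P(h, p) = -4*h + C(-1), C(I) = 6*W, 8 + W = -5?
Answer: 1428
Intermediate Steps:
W = -13 (W = -8 - 5 = -13)
C(I) = -78 (C(I) = 6*(-13) = -78)
Y(O) = -14 (Y(O) = -7*2 = -14)
P(h, p) = -78 - 4*h (P(h, p) = -4*h - 78 = -78 - 4*h)
Y(4)*P(6, -8) = -14*(-78 - 4*6) = -14*(-78 - 24) = -14*(-102) = 1428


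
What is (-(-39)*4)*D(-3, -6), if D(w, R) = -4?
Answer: -624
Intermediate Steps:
(-(-39)*4)*D(-3, -6) = -(-39)*4*(-4) = -13*(-12)*(-4) = 156*(-4) = -624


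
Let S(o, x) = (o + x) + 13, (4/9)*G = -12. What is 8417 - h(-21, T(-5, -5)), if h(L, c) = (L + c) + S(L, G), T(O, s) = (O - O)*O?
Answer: 8473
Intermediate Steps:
G = -27 (G = (9/4)*(-12) = -27)
S(o, x) = 13 + o + x
T(O, s) = 0 (T(O, s) = 0*O = 0)
h(L, c) = -14 + c + 2*L (h(L, c) = (L + c) + (13 + L - 27) = (L + c) + (-14 + L) = -14 + c + 2*L)
8417 - h(-21, T(-5, -5)) = 8417 - (-14 + 0 + 2*(-21)) = 8417 - (-14 + 0 - 42) = 8417 - 1*(-56) = 8417 + 56 = 8473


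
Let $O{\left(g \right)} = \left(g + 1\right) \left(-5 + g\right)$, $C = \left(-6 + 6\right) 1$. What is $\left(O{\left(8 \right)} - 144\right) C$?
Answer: $0$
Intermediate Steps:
$C = 0$ ($C = 0 \cdot 1 = 0$)
$O{\left(g \right)} = \left(1 + g\right) \left(-5 + g\right)$
$\left(O{\left(8 \right)} - 144\right) C = \left(\left(-5 + 8^{2} - 32\right) - 144\right) 0 = \left(\left(-5 + 64 - 32\right) - 144\right) 0 = \left(27 - 144\right) 0 = \left(-117\right) 0 = 0$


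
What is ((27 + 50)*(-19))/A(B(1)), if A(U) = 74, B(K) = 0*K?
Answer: -1463/74 ≈ -19.770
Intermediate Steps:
B(K) = 0
((27 + 50)*(-19))/A(B(1)) = ((27 + 50)*(-19))/74 = (77*(-19))*(1/74) = -1463*1/74 = -1463/74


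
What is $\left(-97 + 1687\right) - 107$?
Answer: $1483$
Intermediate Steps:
$\left(-97 + 1687\right) - 107 = 1590 - 107 = 1483$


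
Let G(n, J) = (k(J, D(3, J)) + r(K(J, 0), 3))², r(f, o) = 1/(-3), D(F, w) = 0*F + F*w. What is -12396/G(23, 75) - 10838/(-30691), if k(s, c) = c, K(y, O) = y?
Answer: 374858141/3485546179 ≈ 0.10755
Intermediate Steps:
D(F, w) = F*w (D(F, w) = 0 + F*w = F*w)
r(f, o) = -⅓
G(n, J) = (-⅓ + 3*J)² (G(n, J) = (3*J - ⅓)² = (-⅓ + 3*J)²)
-12396/G(23, 75) - 10838/(-30691) = -12396*9/(-1 + 9*75)² - 10838/(-30691) = -12396*9/(-1 + 675)² - 10838*(-1/30691) = -12396/((⅑)*674²) + 10838/30691 = -12396/((⅑)*454276) + 10838/30691 = -12396/454276/9 + 10838/30691 = -12396*9/454276 + 10838/30691 = -27891/113569 + 10838/30691 = 374858141/3485546179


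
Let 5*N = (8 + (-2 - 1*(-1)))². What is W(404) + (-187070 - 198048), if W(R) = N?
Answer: -1925541/5 ≈ -3.8511e+5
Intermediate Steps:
N = 49/5 (N = (8 + (-2 - 1*(-1)))²/5 = (8 + (-2 + 1))²/5 = (8 - 1)²/5 = (⅕)*7² = (⅕)*49 = 49/5 ≈ 9.8000)
W(R) = 49/5
W(404) + (-187070 - 198048) = 49/5 + (-187070 - 198048) = 49/5 - 385118 = -1925541/5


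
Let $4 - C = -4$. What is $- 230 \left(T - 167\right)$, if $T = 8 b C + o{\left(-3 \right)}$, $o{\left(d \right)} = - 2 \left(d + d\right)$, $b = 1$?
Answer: $20930$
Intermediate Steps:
$C = 8$ ($C = 4 - -4 = 4 + 4 = 8$)
$o{\left(d \right)} = - 4 d$ ($o{\left(d \right)} = - 2 \cdot 2 d = - 4 d$)
$T = 76$ ($T = 8 \cdot 1 \cdot 8 - -12 = 8 \cdot 8 + 12 = 64 + 12 = 76$)
$- 230 \left(T - 167\right) = - 230 \left(76 - 167\right) = \left(-230\right) \left(-91\right) = 20930$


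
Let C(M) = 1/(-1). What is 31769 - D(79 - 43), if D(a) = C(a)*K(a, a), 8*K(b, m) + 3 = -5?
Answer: 31768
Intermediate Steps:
C(M) = -1 (C(M) = 1*(-1) = -1)
K(b, m) = -1 (K(b, m) = -3/8 + (⅛)*(-5) = -3/8 - 5/8 = -1)
D(a) = 1 (D(a) = -1*(-1) = 1)
31769 - D(79 - 43) = 31769 - 1*1 = 31769 - 1 = 31768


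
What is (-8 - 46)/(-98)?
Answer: 27/49 ≈ 0.55102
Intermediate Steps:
(-8 - 46)/(-98) = -54*(-1/98) = 27/49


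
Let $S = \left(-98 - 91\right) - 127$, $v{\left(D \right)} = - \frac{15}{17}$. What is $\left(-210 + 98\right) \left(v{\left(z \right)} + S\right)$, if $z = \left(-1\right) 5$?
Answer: $\frac{603344}{17} \approx 35491.0$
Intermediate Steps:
$z = -5$
$v{\left(D \right)} = - \frac{15}{17}$ ($v{\left(D \right)} = \left(-15\right) \frac{1}{17} = - \frac{15}{17}$)
$S = -316$ ($S = -189 - 127 = -316$)
$\left(-210 + 98\right) \left(v{\left(z \right)} + S\right) = \left(-210 + 98\right) \left(- \frac{15}{17} - 316\right) = \left(-112\right) \left(- \frac{5387}{17}\right) = \frac{603344}{17}$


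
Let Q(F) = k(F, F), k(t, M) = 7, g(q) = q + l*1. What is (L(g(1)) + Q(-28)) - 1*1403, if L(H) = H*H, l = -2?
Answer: -1395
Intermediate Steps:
g(q) = -2 + q (g(q) = q - 2*1 = q - 2 = -2 + q)
Q(F) = 7
L(H) = H²
(L(g(1)) + Q(-28)) - 1*1403 = ((-2 + 1)² + 7) - 1*1403 = ((-1)² + 7) - 1403 = (1 + 7) - 1403 = 8 - 1403 = -1395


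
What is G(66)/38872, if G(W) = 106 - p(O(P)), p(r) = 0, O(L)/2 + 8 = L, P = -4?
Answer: 53/19436 ≈ 0.0027269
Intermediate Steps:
O(L) = -16 + 2*L
G(W) = 106 (G(W) = 106 - 1*0 = 106 + 0 = 106)
G(66)/38872 = 106/38872 = 106*(1/38872) = 53/19436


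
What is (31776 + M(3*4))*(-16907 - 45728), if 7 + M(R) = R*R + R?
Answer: -1999622375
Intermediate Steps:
M(R) = -7 + R + R² (M(R) = -7 + (R*R + R) = -7 + (R² + R) = -7 + (R + R²) = -7 + R + R²)
(31776 + M(3*4))*(-16907 - 45728) = (31776 + (-7 + 3*4 + (3*4)²))*(-16907 - 45728) = (31776 + (-7 + 12 + 12²))*(-62635) = (31776 + (-7 + 12 + 144))*(-62635) = (31776 + 149)*(-62635) = 31925*(-62635) = -1999622375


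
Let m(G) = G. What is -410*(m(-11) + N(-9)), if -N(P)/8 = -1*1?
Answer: 1230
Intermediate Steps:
N(P) = 8 (N(P) = -(-8) = -8*(-1) = 8)
-410*(m(-11) + N(-9)) = -410*(-11 + 8) = -410*(-3) = 1230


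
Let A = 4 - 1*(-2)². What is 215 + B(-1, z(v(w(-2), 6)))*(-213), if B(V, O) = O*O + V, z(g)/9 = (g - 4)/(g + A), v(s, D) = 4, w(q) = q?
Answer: 428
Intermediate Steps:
A = 0 (A = 4 - 1*4 = 4 - 4 = 0)
z(g) = 9*(-4 + g)/g (z(g) = 9*((g - 4)/(g + 0)) = 9*((-4 + g)/g) = 9*(-4 + g)/g)
B(V, O) = V + O² (B(V, O) = O² + V = V + O²)
215 + B(-1, z(v(w(-2), 6)))*(-213) = 215 + (-1 + (9 - 36/4)²)*(-213) = 215 + (-1 + (9 - 36*¼)²)*(-213) = 215 + (-1 + (9 - 9)²)*(-213) = 215 + (-1 + 0²)*(-213) = 215 + (-1 + 0)*(-213) = 215 - 1*(-213) = 215 + 213 = 428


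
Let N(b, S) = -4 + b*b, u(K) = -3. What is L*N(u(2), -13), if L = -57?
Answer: -285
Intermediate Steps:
N(b, S) = -4 + b²
L*N(u(2), -13) = -57*(-4 + (-3)²) = -57*(-4 + 9) = -57*5 = -285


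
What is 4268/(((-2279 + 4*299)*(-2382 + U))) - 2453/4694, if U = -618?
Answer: -496860188/953175375 ≈ -0.52127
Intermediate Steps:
4268/(((-2279 + 4*299)*(-2382 + U))) - 2453/4694 = 4268/(((-2279 + 4*299)*(-2382 - 618))) - 2453/4694 = 4268/(((-2279 + 1196)*(-3000))) - 2453*1/4694 = 4268/((-1083*(-3000))) - 2453/4694 = 4268/3249000 - 2453/4694 = 4268*(1/3249000) - 2453/4694 = 1067/812250 - 2453/4694 = -496860188/953175375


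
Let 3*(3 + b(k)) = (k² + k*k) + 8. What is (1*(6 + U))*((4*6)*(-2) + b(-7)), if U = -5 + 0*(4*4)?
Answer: -47/3 ≈ -15.667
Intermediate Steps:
b(k) = -⅓ + 2*k²/3 (b(k) = -3 + ((k² + k*k) + 8)/3 = -3 + ((k² + k²) + 8)/3 = -3 + (2*k² + 8)/3 = -3 + (8 + 2*k²)/3 = -3 + (8/3 + 2*k²/3) = -⅓ + 2*k²/3)
U = -5 (U = -5 + 0*16 = -5 + 0 = -5)
(1*(6 + U))*((4*6)*(-2) + b(-7)) = (1*(6 - 5))*((4*6)*(-2) + (-⅓ + (⅔)*(-7)²)) = (1*1)*(24*(-2) + (-⅓ + (⅔)*49)) = 1*(-48 + (-⅓ + 98/3)) = 1*(-48 + 97/3) = 1*(-47/3) = -47/3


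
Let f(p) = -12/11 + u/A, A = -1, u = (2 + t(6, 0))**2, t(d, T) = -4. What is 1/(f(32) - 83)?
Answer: -11/969 ≈ -0.011352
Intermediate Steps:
u = 4 (u = (2 - 4)**2 = (-2)**2 = 4)
f(p) = -56/11 (f(p) = -12/11 + 4/(-1) = -12*1/11 + 4*(-1) = -12/11 - 4 = -56/11)
1/(f(32) - 83) = 1/(-56/11 - 83) = 1/(-969/11) = -11/969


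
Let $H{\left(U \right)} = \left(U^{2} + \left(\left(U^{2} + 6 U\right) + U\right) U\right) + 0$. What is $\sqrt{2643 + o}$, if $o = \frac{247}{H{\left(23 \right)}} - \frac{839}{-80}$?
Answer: $\frac{\sqrt{539583377555}}{14260} \approx 51.512$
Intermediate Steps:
$H{\left(U \right)} = U^{2} + U \left(U^{2} + 7 U\right)$ ($H{\left(U \right)} = \left(U^{2} + \left(U^{2} + 7 U\right) U\right) + 0 = \left(U^{2} + U \left(U^{2} + 7 U\right)\right) + 0 = U^{2} + U \left(U^{2} + 7 U\right)$)
$o = \frac{13778521}{1311920}$ ($o = \frac{247}{23^{2} \left(8 + 23\right)} - \frac{839}{-80} = \frac{247}{529 \cdot 31} - - \frac{839}{80} = \frac{247}{16399} + \frac{839}{80} = \frac{13778521}{1311920} \approx 10.503$)
$\sqrt{2643 + o} = \sqrt{2643 + \frac{13778521}{1311920}} = \sqrt{\frac{3481183081}{1311920}} = \frac{\sqrt{539583377555}}{14260}$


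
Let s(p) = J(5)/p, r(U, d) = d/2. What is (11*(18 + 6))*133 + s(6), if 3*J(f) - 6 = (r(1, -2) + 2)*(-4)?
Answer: 316009/9 ≈ 35112.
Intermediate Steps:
r(U, d) = d/2 (r(U, d) = d*(½) = d/2)
J(f) = ⅔ (J(f) = 2 + (((½)*(-2) + 2)*(-4))/3 = 2 + ((-1 + 2)*(-4))/3 = 2 + (1*(-4))/3 = 2 + (⅓)*(-4) = 2 - 4/3 = ⅔)
s(p) = 2/(3*p)
(11*(18 + 6))*133 + s(6) = (11*(18 + 6))*133 + (⅔)/6 = (11*24)*133 + (⅔)*(⅙) = 264*133 + ⅑ = 35112 + ⅑ = 316009/9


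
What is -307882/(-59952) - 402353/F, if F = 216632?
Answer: 332618956/101465013 ≈ 3.2782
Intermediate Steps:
-307882/(-59952) - 402353/F = -307882/(-59952) - 402353/216632 = -307882*(-1/59952) - 402353*1/216632 = 153941/29976 - 402353/216632 = 332618956/101465013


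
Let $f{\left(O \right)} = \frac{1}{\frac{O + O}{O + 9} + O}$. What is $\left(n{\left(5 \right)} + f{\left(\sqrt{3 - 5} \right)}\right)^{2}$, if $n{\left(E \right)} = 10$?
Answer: $\frac{- 24521 i + 2442 \sqrt{2}}{2 \left(- 119 i + 22 \sqrt{2}\right)} \approx 99.988 - 11.632 i$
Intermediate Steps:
$f{\left(O \right)} = \frac{1}{O + \frac{2 O}{9 + O}}$ ($f{\left(O \right)} = \frac{1}{\frac{2 O}{9 + O} + O} = \frac{1}{O + \frac{2 O}{9 + O}}$)
$\left(n{\left(5 \right)} + f{\left(\sqrt{3 - 5} \right)}\right)^{2} = \left(10 + \frac{9 + \sqrt{3 - 5}}{\sqrt{3 - 5} \left(11 + \sqrt{3 - 5}\right)}\right)^{2} = \left(10 + \frac{9 + \sqrt{-2}}{\sqrt{-2} \left(11 + \sqrt{-2}\right)}\right)^{2} = \left(10 + \frac{9 + i \sqrt{2}}{i \sqrt{2} \left(11 + i \sqrt{2}\right)}\right)^{2} = \left(10 + \frac{- \frac{i \sqrt{2}}{2} \left(9 + i \sqrt{2}\right)}{11 + i \sqrt{2}}\right)^{2} = \left(10 - \frac{i \sqrt{2} \left(9 + i \sqrt{2}\right)}{2 \left(11 + i \sqrt{2}\right)}\right)^{2}$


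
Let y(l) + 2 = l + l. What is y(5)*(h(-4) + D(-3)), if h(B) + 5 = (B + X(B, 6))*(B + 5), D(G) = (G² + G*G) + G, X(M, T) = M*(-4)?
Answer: 176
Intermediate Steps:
y(l) = -2 + 2*l (y(l) = -2 + (l + l) = -2 + 2*l)
X(M, T) = -4*M
D(G) = G + 2*G² (D(G) = (G² + G²) + G = 2*G² + G = G + 2*G²)
h(B) = -5 - 3*B*(5 + B) (h(B) = -5 + (B - 4*B)*(B + 5) = -5 + (-3*B)*(5 + B) = -5 - 3*B*(5 + B))
y(5)*(h(-4) + D(-3)) = (-2 + 2*5)*((-5 - 15*(-4) - 3*(-4)²) - 3*(1 + 2*(-3))) = (-2 + 10)*((-5 + 60 - 3*16) - 3*(1 - 6)) = 8*((-5 + 60 - 48) - 3*(-5)) = 8*(7 + 15) = 8*22 = 176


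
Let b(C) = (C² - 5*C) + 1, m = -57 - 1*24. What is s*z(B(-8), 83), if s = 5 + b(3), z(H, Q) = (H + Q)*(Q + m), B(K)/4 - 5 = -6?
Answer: 0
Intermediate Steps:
B(K) = -4 (B(K) = 20 + 4*(-6) = 20 - 24 = -4)
m = -81 (m = -57 - 24 = -81)
z(H, Q) = (-81 + Q)*(H + Q) (z(H, Q) = (H + Q)*(Q - 81) = (H + Q)*(-81 + Q) = (-81 + Q)*(H + Q))
b(C) = 1 + C² - 5*C
s = 0 (s = 5 + (1 + 3² - 5*3) = 5 + (1 + 9 - 15) = 5 - 5 = 0)
s*z(B(-8), 83) = 0*(83² - 81*(-4) - 81*83 - 4*83) = 0*(6889 + 324 - 6723 - 332) = 0*158 = 0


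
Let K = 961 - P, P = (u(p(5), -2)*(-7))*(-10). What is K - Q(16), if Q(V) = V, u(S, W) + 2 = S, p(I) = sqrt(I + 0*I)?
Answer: 1085 - 70*sqrt(5) ≈ 928.48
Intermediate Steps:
p(I) = sqrt(I) (p(I) = sqrt(I + 0) = sqrt(I))
u(S, W) = -2 + S
P = -140 + 70*sqrt(5) (P = ((-2 + sqrt(5))*(-7))*(-10) = (14 - 7*sqrt(5))*(-10) = -140 + 70*sqrt(5) ≈ 16.525)
K = 1101 - 70*sqrt(5) (K = 961 - (-140 + 70*sqrt(5)) = 961 + (140 - 70*sqrt(5)) = 1101 - 70*sqrt(5) ≈ 944.48)
K - Q(16) = (1101 - 70*sqrt(5)) - 1*16 = (1101 - 70*sqrt(5)) - 16 = 1085 - 70*sqrt(5)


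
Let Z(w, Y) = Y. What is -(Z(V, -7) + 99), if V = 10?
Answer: -92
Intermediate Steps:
-(Z(V, -7) + 99) = -(-7 + 99) = -1*92 = -92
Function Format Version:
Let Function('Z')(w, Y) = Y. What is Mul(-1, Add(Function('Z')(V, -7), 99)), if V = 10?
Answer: -92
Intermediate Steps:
Mul(-1, Add(Function('Z')(V, -7), 99)) = Mul(-1, Add(-7, 99)) = Mul(-1, 92) = -92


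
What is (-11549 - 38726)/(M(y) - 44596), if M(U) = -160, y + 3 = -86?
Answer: 50275/44756 ≈ 1.1233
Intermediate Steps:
y = -89 (y = -3 - 86 = -89)
(-11549 - 38726)/(M(y) - 44596) = (-11549 - 38726)/(-160 - 44596) = -50275/(-44756) = -50275*(-1/44756) = 50275/44756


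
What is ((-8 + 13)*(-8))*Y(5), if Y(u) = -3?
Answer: 120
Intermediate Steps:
((-8 + 13)*(-8))*Y(5) = ((-8 + 13)*(-8))*(-3) = (5*(-8))*(-3) = -40*(-3) = 120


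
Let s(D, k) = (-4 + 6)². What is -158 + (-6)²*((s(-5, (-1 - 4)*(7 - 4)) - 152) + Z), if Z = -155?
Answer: -11066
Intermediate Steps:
s(D, k) = 4 (s(D, k) = 2² = 4)
-158 + (-6)²*((s(-5, (-1 - 4)*(7 - 4)) - 152) + Z) = -158 + (-6)²*((4 - 152) - 155) = -158 + 36*(-148 - 155) = -158 + 36*(-303) = -158 - 10908 = -11066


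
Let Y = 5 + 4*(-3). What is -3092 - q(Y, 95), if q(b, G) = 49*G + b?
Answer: -7740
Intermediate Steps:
Y = -7 (Y = 5 - 12 = -7)
q(b, G) = b + 49*G
-3092 - q(Y, 95) = -3092 - (-7 + 49*95) = -3092 - (-7 + 4655) = -3092 - 1*4648 = -3092 - 4648 = -7740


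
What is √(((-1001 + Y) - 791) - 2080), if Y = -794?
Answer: I*√4666 ≈ 68.308*I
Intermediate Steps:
√(((-1001 + Y) - 791) - 2080) = √(((-1001 - 794) - 791) - 2080) = √((-1795 - 791) - 2080) = √(-2586 - 2080) = √(-4666) = I*√4666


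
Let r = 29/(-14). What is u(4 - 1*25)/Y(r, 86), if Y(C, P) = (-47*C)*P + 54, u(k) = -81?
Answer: -567/58987 ≈ -0.0096123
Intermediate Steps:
r = -29/14 (r = 29*(-1/14) = -29/14 ≈ -2.0714)
Y(C, P) = 54 - 47*C*P (Y(C, P) = -47*C*P + 54 = 54 - 47*C*P)
u(4 - 1*25)/Y(r, 86) = -81/(54 - 47*(-29/14)*86) = -81/(54 + 58609/7) = -81/58987/7 = -81*7/58987 = -567/58987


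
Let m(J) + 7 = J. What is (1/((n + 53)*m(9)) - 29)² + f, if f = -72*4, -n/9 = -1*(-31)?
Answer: 113006329/204304 ≈ 553.13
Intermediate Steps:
n = -279 (n = -(-9)*(-31) = -9*31 = -279)
m(J) = -7 + J
f = -288 (f = -1*288 = -288)
(1/((n + 53)*m(9)) - 29)² + f = (1/((-279 + 53)*(-7 + 9)) - 29)² - 288 = (1/(-226*2) - 29)² - 288 = (-1/226*½ - 29)² - 288 = (-1/452 - 29)² - 288 = (-13109/452)² - 288 = 171845881/204304 - 288 = 113006329/204304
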